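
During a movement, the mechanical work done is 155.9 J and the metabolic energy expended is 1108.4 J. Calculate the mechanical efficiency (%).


eta = (W_mech / E_meta) * 100
eta = (155.9 / 1108.4) * 100
ratio = 0.1407
eta = 14.0653


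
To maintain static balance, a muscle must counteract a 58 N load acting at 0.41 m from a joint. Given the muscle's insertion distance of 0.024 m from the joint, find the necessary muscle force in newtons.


F_muscle = W * d_load / d_muscle
F_muscle = 58 * 0.41 / 0.024
Numerator = 23.7800
F_muscle = 990.8333


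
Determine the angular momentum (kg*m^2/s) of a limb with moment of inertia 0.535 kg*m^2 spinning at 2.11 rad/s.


L = I * omega
L = 0.535 * 2.11
L = 1.1288


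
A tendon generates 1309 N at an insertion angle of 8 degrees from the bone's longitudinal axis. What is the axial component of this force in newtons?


F_eff = F_tendon * cos(theta)
theta = 8 deg = 0.1396 rad
cos(theta) = 0.9903
F_eff = 1309 * 0.9903
F_eff = 1296.2609


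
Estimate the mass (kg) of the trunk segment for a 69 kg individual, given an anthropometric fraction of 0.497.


m_segment = body_mass * fraction
m_segment = 69 * 0.497
m_segment = 34.2930


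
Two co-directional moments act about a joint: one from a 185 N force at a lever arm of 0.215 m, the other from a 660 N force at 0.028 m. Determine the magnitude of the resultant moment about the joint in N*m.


M = F1 * d1 + F2 * d2
M = 185 * 0.215 + 660 * 0.028
M = 39.7750 + 18.4800
M = 58.2550


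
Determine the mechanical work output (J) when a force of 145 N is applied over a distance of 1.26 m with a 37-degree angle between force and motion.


W = F * d * cos(theta)
theta = 37 deg = 0.6458 rad
cos(theta) = 0.7986
W = 145 * 1.26 * 0.7986
W = 145.9107


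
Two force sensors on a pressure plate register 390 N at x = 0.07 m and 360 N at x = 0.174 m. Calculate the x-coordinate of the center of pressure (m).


COP_x = (F1*x1 + F2*x2) / (F1 + F2)
COP_x = (390*0.07 + 360*0.174) / (390 + 360)
Numerator = 89.9400
Denominator = 750
COP_x = 0.1199


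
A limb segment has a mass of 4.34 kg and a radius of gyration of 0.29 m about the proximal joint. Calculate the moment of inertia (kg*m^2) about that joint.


I = m * k^2
I = 4.34 * 0.29^2
k^2 = 0.0841
I = 0.3650


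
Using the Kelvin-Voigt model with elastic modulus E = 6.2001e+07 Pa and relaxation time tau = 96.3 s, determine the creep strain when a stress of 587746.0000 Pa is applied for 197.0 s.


epsilon(t) = (sigma/E) * (1 - exp(-t/tau))
sigma/E = 587746.0000 / 6.2001e+07 = 0.0095
exp(-t/tau) = exp(-197.0 / 96.3) = 0.1293
epsilon = 0.0095 * (1 - 0.1293)
epsilon = 0.0083


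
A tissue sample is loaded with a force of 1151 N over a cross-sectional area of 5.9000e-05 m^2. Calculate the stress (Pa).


stress = F / A
stress = 1151 / 5.9000e-05
stress = 1.9508e+07


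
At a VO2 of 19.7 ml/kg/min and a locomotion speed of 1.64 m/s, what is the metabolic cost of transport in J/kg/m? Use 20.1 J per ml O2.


Power per kg = VO2 * 20.1 / 60
Power per kg = 19.7 * 20.1 / 60 = 6.5995 W/kg
Cost = power_per_kg / speed
Cost = 6.5995 / 1.64
Cost = 4.0241


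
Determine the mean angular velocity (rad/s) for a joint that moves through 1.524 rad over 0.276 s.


omega = delta_theta / delta_t
omega = 1.524 / 0.276
omega = 5.5217


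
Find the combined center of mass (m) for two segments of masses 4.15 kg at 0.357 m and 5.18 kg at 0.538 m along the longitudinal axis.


COM = (m1*x1 + m2*x2) / (m1 + m2)
COM = (4.15*0.357 + 5.18*0.538) / (4.15 + 5.18)
Numerator = 4.2684
Denominator = 9.3300
COM = 0.4575


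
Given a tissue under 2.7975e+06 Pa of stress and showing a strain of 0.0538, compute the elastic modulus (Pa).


E = stress / strain
E = 2.7975e+06 / 0.0538
E = 5.1998e+07


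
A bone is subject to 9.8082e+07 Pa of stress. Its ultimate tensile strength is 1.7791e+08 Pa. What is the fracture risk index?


FRI = applied / ultimate
FRI = 9.8082e+07 / 1.7791e+08
FRI = 0.5513


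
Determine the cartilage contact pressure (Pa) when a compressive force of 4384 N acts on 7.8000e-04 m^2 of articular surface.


P = F / A
P = 4384 / 7.8000e-04
P = 5.6205e+06


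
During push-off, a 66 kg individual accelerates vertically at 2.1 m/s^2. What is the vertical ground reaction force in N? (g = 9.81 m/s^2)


GRF = m * (g + a)
GRF = 66 * (9.81 + 2.1)
GRF = 66 * 11.9100
GRF = 786.0600


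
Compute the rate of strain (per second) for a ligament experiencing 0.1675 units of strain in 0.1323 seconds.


strain_rate = delta_strain / delta_t
strain_rate = 0.1675 / 0.1323
strain_rate = 1.2661


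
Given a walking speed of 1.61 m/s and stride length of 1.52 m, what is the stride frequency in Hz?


f = v / stride_length
f = 1.61 / 1.52
f = 1.0592


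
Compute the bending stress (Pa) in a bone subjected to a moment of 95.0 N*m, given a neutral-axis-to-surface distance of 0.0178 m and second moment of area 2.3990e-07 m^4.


sigma = M * c / I
sigma = 95.0 * 0.0178 / 2.3990e-07
M * c = 1.6910
sigma = 7.0488e+06


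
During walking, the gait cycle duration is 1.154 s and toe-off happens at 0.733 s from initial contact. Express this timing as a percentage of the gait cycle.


pct = (event_time / cycle_time) * 100
pct = (0.733 / 1.154) * 100
ratio = 0.6352
pct = 63.5182


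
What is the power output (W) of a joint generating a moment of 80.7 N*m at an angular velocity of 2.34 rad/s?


P = M * omega
P = 80.7 * 2.34
P = 188.8380


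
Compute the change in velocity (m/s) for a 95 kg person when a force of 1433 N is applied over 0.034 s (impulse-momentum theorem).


J = F * dt = 1433 * 0.034 = 48.7220 N*s
delta_v = J / m
delta_v = 48.7220 / 95
delta_v = 0.5129


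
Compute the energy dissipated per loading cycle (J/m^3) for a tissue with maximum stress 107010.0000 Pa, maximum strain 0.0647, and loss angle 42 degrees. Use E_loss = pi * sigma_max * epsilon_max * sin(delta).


E_loss = pi * sigma_max * epsilon_max * sin(delta)
delta = 42 deg = 0.7330 rad
sin(delta) = 0.6691
E_loss = pi * 107010.0000 * 0.0647 * 0.6691
E_loss = 14554.2360


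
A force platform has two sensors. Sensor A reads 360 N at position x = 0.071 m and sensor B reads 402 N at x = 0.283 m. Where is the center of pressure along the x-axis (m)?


COP_x = (F1*x1 + F2*x2) / (F1 + F2)
COP_x = (360*0.071 + 402*0.283) / (360 + 402)
Numerator = 139.3260
Denominator = 762
COP_x = 0.1828


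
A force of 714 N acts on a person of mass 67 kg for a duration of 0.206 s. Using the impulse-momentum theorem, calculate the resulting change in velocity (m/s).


J = F * dt = 714 * 0.206 = 147.0840 N*s
delta_v = J / m
delta_v = 147.0840 / 67
delta_v = 2.1953


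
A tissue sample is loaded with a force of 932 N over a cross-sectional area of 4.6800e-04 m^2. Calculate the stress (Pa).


stress = F / A
stress = 932 / 4.6800e-04
stress = 1.9915e+06


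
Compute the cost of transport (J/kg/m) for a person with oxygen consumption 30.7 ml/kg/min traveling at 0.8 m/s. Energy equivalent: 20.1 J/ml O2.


Power per kg = VO2 * 20.1 / 60
Power per kg = 30.7 * 20.1 / 60 = 10.2845 W/kg
Cost = power_per_kg / speed
Cost = 10.2845 / 0.8
Cost = 12.8556


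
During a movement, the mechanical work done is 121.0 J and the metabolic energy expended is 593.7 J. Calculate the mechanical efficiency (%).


eta = (W_mech / E_meta) * 100
eta = (121.0 / 593.7) * 100
ratio = 0.2038
eta = 20.3807


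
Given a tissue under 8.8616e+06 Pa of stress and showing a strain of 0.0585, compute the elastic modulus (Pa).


E = stress / strain
E = 8.8616e+06 / 0.0585
E = 1.5148e+08


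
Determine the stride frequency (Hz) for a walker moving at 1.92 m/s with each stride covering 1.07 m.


f = v / stride_length
f = 1.92 / 1.07
f = 1.7944


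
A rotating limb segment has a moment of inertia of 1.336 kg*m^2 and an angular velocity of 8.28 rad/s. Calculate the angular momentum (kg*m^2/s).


L = I * omega
L = 1.336 * 8.28
L = 11.0621


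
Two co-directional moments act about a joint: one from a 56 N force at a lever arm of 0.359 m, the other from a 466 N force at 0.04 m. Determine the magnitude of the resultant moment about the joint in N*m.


M = F1 * d1 + F2 * d2
M = 56 * 0.359 + 466 * 0.04
M = 20.1040 + 18.6400
M = 38.7440


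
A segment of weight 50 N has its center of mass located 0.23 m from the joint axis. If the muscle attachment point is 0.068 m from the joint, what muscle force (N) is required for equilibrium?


F_muscle = W * d_load / d_muscle
F_muscle = 50 * 0.23 / 0.068
Numerator = 11.5000
F_muscle = 169.1176


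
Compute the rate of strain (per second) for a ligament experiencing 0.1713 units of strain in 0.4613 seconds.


strain_rate = delta_strain / delta_t
strain_rate = 0.1713 / 0.4613
strain_rate = 0.3713


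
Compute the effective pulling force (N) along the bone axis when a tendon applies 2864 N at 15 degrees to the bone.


F_eff = F_tendon * cos(theta)
theta = 15 deg = 0.2618 rad
cos(theta) = 0.9659
F_eff = 2864 * 0.9659
F_eff = 2766.4116


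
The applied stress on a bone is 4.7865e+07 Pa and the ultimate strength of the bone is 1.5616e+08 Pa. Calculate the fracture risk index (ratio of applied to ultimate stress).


FRI = applied / ultimate
FRI = 4.7865e+07 / 1.5616e+08
FRI = 0.3065


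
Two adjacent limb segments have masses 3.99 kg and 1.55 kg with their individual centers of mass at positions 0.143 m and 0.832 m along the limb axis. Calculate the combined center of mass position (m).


COM = (m1*x1 + m2*x2) / (m1 + m2)
COM = (3.99*0.143 + 1.55*0.832) / (3.99 + 1.55)
Numerator = 1.8602
Denominator = 5.5400
COM = 0.3358


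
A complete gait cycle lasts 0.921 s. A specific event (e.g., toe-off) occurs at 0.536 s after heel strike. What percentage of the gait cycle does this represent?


pct = (event_time / cycle_time) * 100
pct = (0.536 / 0.921) * 100
ratio = 0.5820
pct = 58.1976


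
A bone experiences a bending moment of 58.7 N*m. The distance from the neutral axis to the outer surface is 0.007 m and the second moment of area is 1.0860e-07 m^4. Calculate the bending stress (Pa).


sigma = M * c / I
sigma = 58.7 * 0.007 / 1.0860e-07
M * c = 0.4109
sigma = 3.7836e+06


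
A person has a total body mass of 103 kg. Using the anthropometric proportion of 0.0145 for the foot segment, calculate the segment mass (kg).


m_segment = body_mass * fraction
m_segment = 103 * 0.0145
m_segment = 1.4935


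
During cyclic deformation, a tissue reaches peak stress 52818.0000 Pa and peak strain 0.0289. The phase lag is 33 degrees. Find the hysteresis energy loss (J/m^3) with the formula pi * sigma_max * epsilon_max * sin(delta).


E_loss = pi * sigma_max * epsilon_max * sin(delta)
delta = 33 deg = 0.5760 rad
sin(delta) = 0.5446
E_loss = pi * 52818.0000 * 0.0289 * 0.5446
E_loss = 2611.7911


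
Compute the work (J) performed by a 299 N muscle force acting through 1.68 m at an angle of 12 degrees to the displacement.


W = F * d * cos(theta)
theta = 12 deg = 0.2094 rad
cos(theta) = 0.9781
W = 299 * 1.68 * 0.9781
W = 491.3431


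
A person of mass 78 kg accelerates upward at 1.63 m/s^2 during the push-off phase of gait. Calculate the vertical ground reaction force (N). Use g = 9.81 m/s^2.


GRF = m * (g + a)
GRF = 78 * (9.81 + 1.63)
GRF = 78 * 11.4400
GRF = 892.3200


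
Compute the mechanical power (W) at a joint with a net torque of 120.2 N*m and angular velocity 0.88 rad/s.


P = M * omega
P = 120.2 * 0.88
P = 105.7760


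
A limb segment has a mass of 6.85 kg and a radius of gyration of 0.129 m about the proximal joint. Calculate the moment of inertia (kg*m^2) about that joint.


I = m * k^2
I = 6.85 * 0.129^2
k^2 = 0.0166
I = 0.1140


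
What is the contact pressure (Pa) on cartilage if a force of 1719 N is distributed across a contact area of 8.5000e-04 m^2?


P = F / A
P = 1719 / 8.5000e-04
P = 2.0224e+06


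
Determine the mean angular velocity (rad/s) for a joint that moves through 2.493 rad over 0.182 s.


omega = delta_theta / delta_t
omega = 2.493 / 0.182
omega = 13.6978


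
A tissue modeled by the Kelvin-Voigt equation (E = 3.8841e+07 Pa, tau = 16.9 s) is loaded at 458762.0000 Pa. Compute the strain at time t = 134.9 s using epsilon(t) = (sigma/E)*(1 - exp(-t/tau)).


epsilon(t) = (sigma/E) * (1 - exp(-t/tau))
sigma/E = 458762.0000 / 3.8841e+07 = 0.0118
exp(-t/tau) = exp(-134.9 / 16.9) = 3.4147e-04
epsilon = 0.0118 * (1 - 3.4147e-04)
epsilon = 0.0118


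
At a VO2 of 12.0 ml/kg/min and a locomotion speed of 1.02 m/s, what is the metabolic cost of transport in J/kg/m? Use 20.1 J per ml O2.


Power per kg = VO2 * 20.1 / 60
Power per kg = 12.0 * 20.1 / 60 = 4.0200 W/kg
Cost = power_per_kg / speed
Cost = 4.0200 / 1.02
Cost = 3.9412


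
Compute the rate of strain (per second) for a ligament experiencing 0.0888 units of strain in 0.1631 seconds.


strain_rate = delta_strain / delta_t
strain_rate = 0.0888 / 0.1631
strain_rate = 0.5445


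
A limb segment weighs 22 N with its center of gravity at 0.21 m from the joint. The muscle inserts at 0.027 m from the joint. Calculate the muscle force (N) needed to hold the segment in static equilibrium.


F_muscle = W * d_load / d_muscle
F_muscle = 22 * 0.21 / 0.027
Numerator = 4.6200
F_muscle = 171.1111


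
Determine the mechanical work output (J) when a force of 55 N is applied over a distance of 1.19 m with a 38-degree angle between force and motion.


W = F * d * cos(theta)
theta = 38 deg = 0.6632 rad
cos(theta) = 0.7880
W = 55 * 1.19 * 0.7880
W = 51.5753


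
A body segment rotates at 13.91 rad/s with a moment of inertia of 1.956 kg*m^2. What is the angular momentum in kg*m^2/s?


L = I * omega
L = 1.956 * 13.91
L = 27.2080


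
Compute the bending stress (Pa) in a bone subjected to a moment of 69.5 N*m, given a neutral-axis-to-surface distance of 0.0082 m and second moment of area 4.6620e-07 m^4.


sigma = M * c / I
sigma = 69.5 * 0.0082 / 4.6620e-07
M * c = 0.5699
sigma = 1.2224e+06


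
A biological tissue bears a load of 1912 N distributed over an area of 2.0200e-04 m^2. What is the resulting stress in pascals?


stress = F / A
stress = 1912 / 2.0200e-04
stress = 9.4653e+06


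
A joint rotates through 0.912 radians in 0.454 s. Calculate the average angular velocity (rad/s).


omega = delta_theta / delta_t
omega = 0.912 / 0.454
omega = 2.0088


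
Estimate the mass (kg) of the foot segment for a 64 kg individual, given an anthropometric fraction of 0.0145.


m_segment = body_mass * fraction
m_segment = 64 * 0.0145
m_segment = 0.9280


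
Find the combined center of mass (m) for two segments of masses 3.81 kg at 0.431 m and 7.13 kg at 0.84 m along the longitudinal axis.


COM = (m1*x1 + m2*x2) / (m1 + m2)
COM = (3.81*0.431 + 7.13*0.84) / (3.81 + 7.13)
Numerator = 7.6313
Denominator = 10.9400
COM = 0.6976


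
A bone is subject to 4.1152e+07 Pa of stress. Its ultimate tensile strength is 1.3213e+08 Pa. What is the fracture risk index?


FRI = applied / ultimate
FRI = 4.1152e+07 / 1.3213e+08
FRI = 0.3115


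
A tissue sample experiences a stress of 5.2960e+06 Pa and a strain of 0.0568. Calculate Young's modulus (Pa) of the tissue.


E = stress / strain
E = 5.2960e+06 / 0.0568
E = 9.3239e+07


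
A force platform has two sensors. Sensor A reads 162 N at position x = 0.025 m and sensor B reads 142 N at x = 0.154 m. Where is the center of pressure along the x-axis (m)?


COP_x = (F1*x1 + F2*x2) / (F1 + F2)
COP_x = (162*0.025 + 142*0.154) / (162 + 142)
Numerator = 25.9180
Denominator = 304
COP_x = 0.0853


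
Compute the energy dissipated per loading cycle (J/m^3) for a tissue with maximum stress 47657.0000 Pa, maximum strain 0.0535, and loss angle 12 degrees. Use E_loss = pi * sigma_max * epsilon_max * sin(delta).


E_loss = pi * sigma_max * epsilon_max * sin(delta)
delta = 12 deg = 0.2094 rad
sin(delta) = 0.2079
E_loss = pi * 47657.0000 * 0.0535 * 0.2079
E_loss = 1665.3644


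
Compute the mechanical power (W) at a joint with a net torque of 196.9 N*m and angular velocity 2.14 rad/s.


P = M * omega
P = 196.9 * 2.14
P = 421.3660


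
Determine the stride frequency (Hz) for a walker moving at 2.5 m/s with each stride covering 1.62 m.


f = v / stride_length
f = 2.5 / 1.62
f = 1.5432


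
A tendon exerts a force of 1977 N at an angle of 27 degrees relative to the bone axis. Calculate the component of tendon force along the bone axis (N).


F_eff = F_tendon * cos(theta)
theta = 27 deg = 0.4712 rad
cos(theta) = 0.8910
F_eff = 1977 * 0.8910
F_eff = 1761.5199


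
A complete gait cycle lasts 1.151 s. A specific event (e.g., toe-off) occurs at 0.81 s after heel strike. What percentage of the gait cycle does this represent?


pct = (event_time / cycle_time) * 100
pct = (0.81 / 1.151) * 100
ratio = 0.7037
pct = 70.3736


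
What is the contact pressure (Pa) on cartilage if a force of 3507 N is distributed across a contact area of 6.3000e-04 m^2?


P = F / A
P = 3507 / 6.3000e-04
P = 5.5667e+06


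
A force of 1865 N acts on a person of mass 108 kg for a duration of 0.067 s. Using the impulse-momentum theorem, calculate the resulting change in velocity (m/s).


J = F * dt = 1865 * 0.067 = 124.9550 N*s
delta_v = J / m
delta_v = 124.9550 / 108
delta_v = 1.1570


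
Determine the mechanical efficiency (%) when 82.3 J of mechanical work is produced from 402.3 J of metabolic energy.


eta = (W_mech / E_meta) * 100
eta = (82.3 / 402.3) * 100
ratio = 0.2046
eta = 20.4574


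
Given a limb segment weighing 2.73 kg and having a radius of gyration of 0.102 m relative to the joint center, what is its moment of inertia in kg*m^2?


I = m * k^2
I = 2.73 * 0.102^2
k^2 = 0.0104
I = 0.0284


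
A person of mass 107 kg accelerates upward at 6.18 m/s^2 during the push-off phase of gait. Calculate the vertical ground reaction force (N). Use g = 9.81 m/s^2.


GRF = m * (g + a)
GRF = 107 * (9.81 + 6.18)
GRF = 107 * 15.9900
GRF = 1710.9300


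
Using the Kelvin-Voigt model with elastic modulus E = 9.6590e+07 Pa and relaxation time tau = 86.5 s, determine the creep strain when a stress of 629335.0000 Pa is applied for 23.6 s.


epsilon(t) = (sigma/E) * (1 - exp(-t/tau))
sigma/E = 629335.0000 / 9.6590e+07 = 0.0065
exp(-t/tau) = exp(-23.6 / 86.5) = 0.7612
epsilon = 0.0065 * (1 - 0.7612)
epsilon = 0.0016


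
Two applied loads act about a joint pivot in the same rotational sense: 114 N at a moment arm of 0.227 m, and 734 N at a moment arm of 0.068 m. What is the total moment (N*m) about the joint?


M = F1 * d1 + F2 * d2
M = 114 * 0.227 + 734 * 0.068
M = 25.8780 + 49.9120
M = 75.7900


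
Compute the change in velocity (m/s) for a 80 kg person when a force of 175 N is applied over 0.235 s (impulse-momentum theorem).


J = F * dt = 175 * 0.235 = 41.1250 N*s
delta_v = J / m
delta_v = 41.1250 / 80
delta_v = 0.5141


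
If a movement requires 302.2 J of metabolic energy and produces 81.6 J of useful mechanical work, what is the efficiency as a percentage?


eta = (W_mech / E_meta) * 100
eta = (81.6 / 302.2) * 100
ratio = 0.2700
eta = 27.0020


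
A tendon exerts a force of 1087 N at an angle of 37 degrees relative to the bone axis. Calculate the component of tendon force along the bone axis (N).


F_eff = F_tendon * cos(theta)
theta = 37 deg = 0.6458 rad
cos(theta) = 0.7986
F_eff = 1087 * 0.7986
F_eff = 868.1168


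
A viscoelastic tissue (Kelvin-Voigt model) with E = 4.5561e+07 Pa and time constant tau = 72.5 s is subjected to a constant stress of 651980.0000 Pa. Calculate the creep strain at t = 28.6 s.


epsilon(t) = (sigma/E) * (1 - exp(-t/tau))
sigma/E = 651980.0000 / 4.5561e+07 = 0.0143
exp(-t/tau) = exp(-28.6 / 72.5) = 0.6740
epsilon = 0.0143 * (1 - 0.6740)
epsilon = 0.0047


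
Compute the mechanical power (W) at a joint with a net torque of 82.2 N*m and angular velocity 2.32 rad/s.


P = M * omega
P = 82.2 * 2.32
P = 190.7040


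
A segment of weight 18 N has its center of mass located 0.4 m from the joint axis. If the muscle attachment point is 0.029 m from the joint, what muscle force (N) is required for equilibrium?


F_muscle = W * d_load / d_muscle
F_muscle = 18 * 0.4 / 0.029
Numerator = 7.2000
F_muscle = 248.2759


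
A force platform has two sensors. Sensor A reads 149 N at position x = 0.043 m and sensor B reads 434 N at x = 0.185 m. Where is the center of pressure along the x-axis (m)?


COP_x = (F1*x1 + F2*x2) / (F1 + F2)
COP_x = (149*0.043 + 434*0.185) / (149 + 434)
Numerator = 86.6970
Denominator = 583
COP_x = 0.1487


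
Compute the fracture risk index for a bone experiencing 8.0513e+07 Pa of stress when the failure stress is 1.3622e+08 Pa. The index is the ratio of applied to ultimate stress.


FRI = applied / ultimate
FRI = 8.0513e+07 / 1.3622e+08
FRI = 0.5911


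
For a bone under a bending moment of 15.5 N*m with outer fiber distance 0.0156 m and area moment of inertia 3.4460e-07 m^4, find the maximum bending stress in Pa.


sigma = M * c / I
sigma = 15.5 * 0.0156 / 3.4460e-07
M * c = 0.2418
sigma = 701683.1109


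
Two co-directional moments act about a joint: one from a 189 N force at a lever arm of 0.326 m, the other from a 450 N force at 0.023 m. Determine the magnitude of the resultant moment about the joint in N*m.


M = F1 * d1 + F2 * d2
M = 189 * 0.326 + 450 * 0.023
M = 61.6140 + 10.3500
M = 71.9640


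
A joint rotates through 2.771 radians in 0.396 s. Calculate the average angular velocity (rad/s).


omega = delta_theta / delta_t
omega = 2.771 / 0.396
omega = 6.9975


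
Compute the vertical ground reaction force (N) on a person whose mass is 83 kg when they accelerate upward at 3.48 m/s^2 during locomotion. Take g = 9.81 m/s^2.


GRF = m * (g + a)
GRF = 83 * (9.81 + 3.48)
GRF = 83 * 13.2900
GRF = 1103.0700


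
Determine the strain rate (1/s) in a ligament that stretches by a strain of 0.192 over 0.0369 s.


strain_rate = delta_strain / delta_t
strain_rate = 0.192 / 0.0369
strain_rate = 5.2033


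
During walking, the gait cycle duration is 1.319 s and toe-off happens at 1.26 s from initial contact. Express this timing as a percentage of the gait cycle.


pct = (event_time / cycle_time) * 100
pct = (1.26 / 1.319) * 100
ratio = 0.9553
pct = 95.5269


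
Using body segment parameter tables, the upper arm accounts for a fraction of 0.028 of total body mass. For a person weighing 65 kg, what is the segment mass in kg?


m_segment = body_mass * fraction
m_segment = 65 * 0.028
m_segment = 1.8200


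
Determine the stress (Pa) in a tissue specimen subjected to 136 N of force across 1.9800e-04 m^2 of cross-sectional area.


stress = F / A
stress = 136 / 1.9800e-04
stress = 686868.6869


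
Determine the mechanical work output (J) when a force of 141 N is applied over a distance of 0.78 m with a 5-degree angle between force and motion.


W = F * d * cos(theta)
theta = 5 deg = 0.0873 rad
cos(theta) = 0.9962
W = 141 * 0.78 * 0.9962
W = 109.5615


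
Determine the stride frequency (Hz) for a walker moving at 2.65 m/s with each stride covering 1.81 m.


f = v / stride_length
f = 2.65 / 1.81
f = 1.4641


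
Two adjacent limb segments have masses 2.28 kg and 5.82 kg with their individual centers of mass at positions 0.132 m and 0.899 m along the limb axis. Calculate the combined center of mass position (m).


COM = (m1*x1 + m2*x2) / (m1 + m2)
COM = (2.28*0.132 + 5.82*0.899) / (2.28 + 5.82)
Numerator = 5.5331
Denominator = 8.1000
COM = 0.6831


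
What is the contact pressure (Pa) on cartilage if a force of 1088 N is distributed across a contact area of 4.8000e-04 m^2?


P = F / A
P = 1088 / 4.8000e-04
P = 2.2667e+06


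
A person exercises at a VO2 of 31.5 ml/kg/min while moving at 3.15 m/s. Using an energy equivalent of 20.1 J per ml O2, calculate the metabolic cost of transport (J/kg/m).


Power per kg = VO2 * 20.1 / 60
Power per kg = 31.5 * 20.1 / 60 = 10.5525 W/kg
Cost = power_per_kg / speed
Cost = 10.5525 / 3.15
Cost = 3.3500


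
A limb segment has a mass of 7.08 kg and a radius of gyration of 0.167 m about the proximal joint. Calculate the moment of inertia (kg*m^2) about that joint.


I = m * k^2
I = 7.08 * 0.167^2
k^2 = 0.0279
I = 0.1975


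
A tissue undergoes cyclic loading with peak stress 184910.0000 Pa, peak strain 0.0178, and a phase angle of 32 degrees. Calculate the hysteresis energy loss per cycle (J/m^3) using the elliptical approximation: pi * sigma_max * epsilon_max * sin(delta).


E_loss = pi * sigma_max * epsilon_max * sin(delta)
delta = 32 deg = 0.5585 rad
sin(delta) = 0.5299
E_loss = pi * 184910.0000 * 0.0178 * 0.5299
E_loss = 5479.4880


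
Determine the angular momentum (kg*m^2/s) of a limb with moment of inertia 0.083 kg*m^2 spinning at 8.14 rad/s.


L = I * omega
L = 0.083 * 8.14
L = 0.6756


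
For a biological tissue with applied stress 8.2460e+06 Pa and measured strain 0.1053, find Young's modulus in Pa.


E = stress / strain
E = 8.2460e+06 / 0.1053
E = 7.8310e+07


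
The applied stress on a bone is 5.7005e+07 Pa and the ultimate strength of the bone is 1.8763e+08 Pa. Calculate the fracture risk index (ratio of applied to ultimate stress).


FRI = applied / ultimate
FRI = 5.7005e+07 / 1.8763e+08
FRI = 0.3038


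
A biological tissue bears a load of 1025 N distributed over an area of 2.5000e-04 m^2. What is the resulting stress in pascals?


stress = F / A
stress = 1025 / 2.5000e-04
stress = 4.1000e+06


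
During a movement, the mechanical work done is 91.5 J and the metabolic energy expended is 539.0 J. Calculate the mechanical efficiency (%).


eta = (W_mech / E_meta) * 100
eta = (91.5 / 539.0) * 100
ratio = 0.1698
eta = 16.9759


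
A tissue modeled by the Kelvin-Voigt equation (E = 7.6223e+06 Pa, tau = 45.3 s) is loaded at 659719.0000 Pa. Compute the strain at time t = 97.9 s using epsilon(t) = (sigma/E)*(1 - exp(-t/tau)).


epsilon(t) = (sigma/E) * (1 - exp(-t/tau))
sigma/E = 659719.0000 / 7.6223e+06 = 0.0866
exp(-t/tau) = exp(-97.9 / 45.3) = 0.1152
epsilon = 0.0866 * (1 - 0.1152)
epsilon = 0.0766


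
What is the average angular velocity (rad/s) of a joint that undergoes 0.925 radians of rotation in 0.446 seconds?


omega = delta_theta / delta_t
omega = 0.925 / 0.446
omega = 2.0740


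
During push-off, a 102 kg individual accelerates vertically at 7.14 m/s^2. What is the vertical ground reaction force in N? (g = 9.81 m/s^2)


GRF = m * (g + a)
GRF = 102 * (9.81 + 7.14)
GRF = 102 * 16.9500
GRF = 1728.9000


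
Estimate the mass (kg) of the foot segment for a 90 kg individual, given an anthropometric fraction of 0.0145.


m_segment = body_mass * fraction
m_segment = 90 * 0.0145
m_segment = 1.3050


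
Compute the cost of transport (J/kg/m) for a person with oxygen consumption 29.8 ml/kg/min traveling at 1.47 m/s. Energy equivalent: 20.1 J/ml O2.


Power per kg = VO2 * 20.1 / 60
Power per kg = 29.8 * 20.1 / 60 = 9.9830 W/kg
Cost = power_per_kg / speed
Cost = 9.9830 / 1.47
Cost = 6.7912


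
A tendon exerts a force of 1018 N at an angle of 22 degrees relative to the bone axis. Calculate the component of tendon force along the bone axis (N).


F_eff = F_tendon * cos(theta)
theta = 22 deg = 0.3840 rad
cos(theta) = 0.9272
F_eff = 1018 * 0.9272
F_eff = 943.8732


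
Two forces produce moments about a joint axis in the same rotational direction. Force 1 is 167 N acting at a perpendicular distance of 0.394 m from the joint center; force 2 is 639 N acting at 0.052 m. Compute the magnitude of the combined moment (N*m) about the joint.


M = F1 * d1 + F2 * d2
M = 167 * 0.394 + 639 * 0.052
M = 65.7980 + 33.2280
M = 99.0260


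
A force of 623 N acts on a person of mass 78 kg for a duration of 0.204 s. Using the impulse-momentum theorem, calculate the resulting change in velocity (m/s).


J = F * dt = 623 * 0.204 = 127.0920 N*s
delta_v = J / m
delta_v = 127.0920 / 78
delta_v = 1.6294


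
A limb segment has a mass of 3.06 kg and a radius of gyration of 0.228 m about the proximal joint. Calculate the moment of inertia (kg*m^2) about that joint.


I = m * k^2
I = 3.06 * 0.228^2
k^2 = 0.0520
I = 0.1591


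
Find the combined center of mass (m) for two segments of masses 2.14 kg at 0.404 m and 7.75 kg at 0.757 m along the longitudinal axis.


COM = (m1*x1 + m2*x2) / (m1 + m2)
COM = (2.14*0.404 + 7.75*0.757) / (2.14 + 7.75)
Numerator = 6.7313
Denominator = 9.8900
COM = 0.6806


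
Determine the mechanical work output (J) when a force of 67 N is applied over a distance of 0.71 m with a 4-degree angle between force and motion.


W = F * d * cos(theta)
theta = 4 deg = 0.0698 rad
cos(theta) = 0.9976
W = 67 * 0.71 * 0.9976
W = 47.4541


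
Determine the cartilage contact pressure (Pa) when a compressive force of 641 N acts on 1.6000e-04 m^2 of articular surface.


P = F / A
P = 641 / 1.6000e-04
P = 4.0062e+06


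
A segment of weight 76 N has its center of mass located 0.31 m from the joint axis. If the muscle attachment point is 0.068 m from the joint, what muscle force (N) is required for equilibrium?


F_muscle = W * d_load / d_muscle
F_muscle = 76 * 0.31 / 0.068
Numerator = 23.5600
F_muscle = 346.4706


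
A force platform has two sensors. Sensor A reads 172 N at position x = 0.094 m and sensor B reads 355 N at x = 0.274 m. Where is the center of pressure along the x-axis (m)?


COP_x = (F1*x1 + F2*x2) / (F1 + F2)
COP_x = (172*0.094 + 355*0.274) / (172 + 355)
Numerator = 113.4380
Denominator = 527
COP_x = 0.2153


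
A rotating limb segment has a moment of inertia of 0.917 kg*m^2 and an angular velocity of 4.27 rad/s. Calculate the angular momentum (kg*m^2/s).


L = I * omega
L = 0.917 * 4.27
L = 3.9156


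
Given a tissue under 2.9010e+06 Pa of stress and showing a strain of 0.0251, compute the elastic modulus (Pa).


E = stress / strain
E = 2.9010e+06 / 0.0251
E = 1.1558e+08


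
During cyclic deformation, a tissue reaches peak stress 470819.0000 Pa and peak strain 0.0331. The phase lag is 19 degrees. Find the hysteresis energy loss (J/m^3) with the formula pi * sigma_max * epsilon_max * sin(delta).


E_loss = pi * sigma_max * epsilon_max * sin(delta)
delta = 19 deg = 0.3316 rad
sin(delta) = 0.3256
E_loss = pi * 470819.0000 * 0.0331 * 0.3256
E_loss = 15939.4659


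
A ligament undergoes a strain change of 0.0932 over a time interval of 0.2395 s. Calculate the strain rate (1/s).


strain_rate = delta_strain / delta_t
strain_rate = 0.0932 / 0.2395
strain_rate = 0.3891


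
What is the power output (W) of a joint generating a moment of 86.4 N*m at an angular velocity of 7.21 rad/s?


P = M * omega
P = 86.4 * 7.21
P = 622.9440


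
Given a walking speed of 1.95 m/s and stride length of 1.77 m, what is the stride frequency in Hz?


f = v / stride_length
f = 1.95 / 1.77
f = 1.1017


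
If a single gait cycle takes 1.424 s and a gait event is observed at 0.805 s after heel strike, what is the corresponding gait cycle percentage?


pct = (event_time / cycle_time) * 100
pct = (0.805 / 1.424) * 100
ratio = 0.5653
pct = 56.5309


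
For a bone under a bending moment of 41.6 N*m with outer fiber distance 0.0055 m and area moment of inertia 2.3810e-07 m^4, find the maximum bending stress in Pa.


sigma = M * c / I
sigma = 41.6 * 0.0055 / 2.3810e-07
M * c = 0.2288
sigma = 960940.7812


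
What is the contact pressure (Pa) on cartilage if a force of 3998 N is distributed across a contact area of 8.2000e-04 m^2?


P = F / A
P = 3998 / 8.2000e-04
P = 4.8756e+06


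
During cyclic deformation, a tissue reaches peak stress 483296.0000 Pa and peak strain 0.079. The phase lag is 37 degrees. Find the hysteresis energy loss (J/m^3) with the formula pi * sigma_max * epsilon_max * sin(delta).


E_loss = pi * sigma_max * epsilon_max * sin(delta)
delta = 37 deg = 0.6458 rad
sin(delta) = 0.6018
E_loss = pi * 483296.0000 * 0.079 * 0.6018
E_loss = 72186.0353


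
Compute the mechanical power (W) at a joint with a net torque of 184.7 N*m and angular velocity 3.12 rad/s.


P = M * omega
P = 184.7 * 3.12
P = 576.2640


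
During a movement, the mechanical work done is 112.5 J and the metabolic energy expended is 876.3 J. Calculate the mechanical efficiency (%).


eta = (W_mech / E_meta) * 100
eta = (112.5 / 876.3) * 100
ratio = 0.1284
eta = 12.8381


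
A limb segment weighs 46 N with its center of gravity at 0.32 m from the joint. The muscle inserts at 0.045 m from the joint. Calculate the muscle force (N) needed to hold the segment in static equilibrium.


F_muscle = W * d_load / d_muscle
F_muscle = 46 * 0.32 / 0.045
Numerator = 14.7200
F_muscle = 327.1111


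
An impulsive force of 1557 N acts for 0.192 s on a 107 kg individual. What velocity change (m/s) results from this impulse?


J = F * dt = 1557 * 0.192 = 298.9440 N*s
delta_v = J / m
delta_v = 298.9440 / 107
delta_v = 2.7939


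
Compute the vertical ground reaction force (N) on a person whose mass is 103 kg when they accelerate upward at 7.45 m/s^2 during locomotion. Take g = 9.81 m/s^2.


GRF = m * (g + a)
GRF = 103 * (9.81 + 7.45)
GRF = 103 * 17.2600
GRF = 1777.7800


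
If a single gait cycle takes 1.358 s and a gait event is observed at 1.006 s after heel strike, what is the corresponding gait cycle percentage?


pct = (event_time / cycle_time) * 100
pct = (1.006 / 1.358) * 100
ratio = 0.7408
pct = 74.0795


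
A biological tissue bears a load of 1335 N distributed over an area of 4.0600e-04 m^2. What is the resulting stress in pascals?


stress = F / A
stress = 1335 / 4.0600e-04
stress = 3.2882e+06


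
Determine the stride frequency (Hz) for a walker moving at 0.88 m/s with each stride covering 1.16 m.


f = v / stride_length
f = 0.88 / 1.16
f = 0.7586


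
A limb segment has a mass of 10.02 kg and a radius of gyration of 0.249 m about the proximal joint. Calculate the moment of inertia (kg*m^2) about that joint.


I = m * k^2
I = 10.02 * 0.249^2
k^2 = 0.0620
I = 0.6213


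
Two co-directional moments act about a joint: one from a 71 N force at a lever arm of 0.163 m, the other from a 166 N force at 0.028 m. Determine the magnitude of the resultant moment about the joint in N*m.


M = F1 * d1 + F2 * d2
M = 71 * 0.163 + 166 * 0.028
M = 11.5730 + 4.6480
M = 16.2210


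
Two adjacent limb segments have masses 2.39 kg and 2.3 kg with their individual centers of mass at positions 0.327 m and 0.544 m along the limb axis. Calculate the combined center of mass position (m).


COM = (m1*x1 + m2*x2) / (m1 + m2)
COM = (2.39*0.327 + 2.3*0.544) / (2.39 + 2.3)
Numerator = 2.0327
Denominator = 4.6900
COM = 0.4334


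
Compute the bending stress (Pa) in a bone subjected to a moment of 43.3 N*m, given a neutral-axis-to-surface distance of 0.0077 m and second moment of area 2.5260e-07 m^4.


sigma = M * c / I
sigma = 43.3 * 0.0077 / 2.5260e-07
M * c = 0.3334
sigma = 1.3199e+06


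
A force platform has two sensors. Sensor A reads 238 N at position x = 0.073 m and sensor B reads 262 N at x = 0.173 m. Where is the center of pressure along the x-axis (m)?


COP_x = (F1*x1 + F2*x2) / (F1 + F2)
COP_x = (238*0.073 + 262*0.173) / (238 + 262)
Numerator = 62.7000
Denominator = 500
COP_x = 0.1254


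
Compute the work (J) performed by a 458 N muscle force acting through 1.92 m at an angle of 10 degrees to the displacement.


W = F * d * cos(theta)
theta = 10 deg = 0.1745 rad
cos(theta) = 0.9848
W = 458 * 1.92 * 0.9848
W = 866.0005


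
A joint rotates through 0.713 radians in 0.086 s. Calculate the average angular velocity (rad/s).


omega = delta_theta / delta_t
omega = 0.713 / 0.086
omega = 8.2907


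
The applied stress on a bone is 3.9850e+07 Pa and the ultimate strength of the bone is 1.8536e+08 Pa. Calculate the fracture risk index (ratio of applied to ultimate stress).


FRI = applied / ultimate
FRI = 3.9850e+07 / 1.8536e+08
FRI = 0.2150


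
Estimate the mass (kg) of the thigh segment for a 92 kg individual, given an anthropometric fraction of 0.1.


m_segment = body_mass * fraction
m_segment = 92 * 0.1
m_segment = 9.2000


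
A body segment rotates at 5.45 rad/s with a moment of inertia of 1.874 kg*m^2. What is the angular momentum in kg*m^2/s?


L = I * omega
L = 1.874 * 5.45
L = 10.2133


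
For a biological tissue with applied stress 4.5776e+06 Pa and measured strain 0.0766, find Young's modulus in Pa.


E = stress / strain
E = 4.5776e+06 / 0.0766
E = 5.9760e+07


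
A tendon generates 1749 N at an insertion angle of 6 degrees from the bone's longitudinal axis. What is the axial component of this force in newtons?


F_eff = F_tendon * cos(theta)
theta = 6 deg = 0.1047 rad
cos(theta) = 0.9945
F_eff = 1749 * 0.9945
F_eff = 1739.4188


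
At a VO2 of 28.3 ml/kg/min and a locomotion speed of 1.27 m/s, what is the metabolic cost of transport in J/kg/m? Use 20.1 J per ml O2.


Power per kg = VO2 * 20.1 / 60
Power per kg = 28.3 * 20.1 / 60 = 9.4805 W/kg
Cost = power_per_kg / speed
Cost = 9.4805 / 1.27
Cost = 7.4650


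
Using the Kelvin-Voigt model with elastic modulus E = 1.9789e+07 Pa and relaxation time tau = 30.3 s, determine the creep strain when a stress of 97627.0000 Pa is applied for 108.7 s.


epsilon(t) = (sigma/E) * (1 - exp(-t/tau))
sigma/E = 97627.0000 / 1.9789e+07 = 0.0049
exp(-t/tau) = exp(-108.7 / 30.3) = 0.0277
epsilon = 0.0049 * (1 - 0.0277)
epsilon = 0.0048


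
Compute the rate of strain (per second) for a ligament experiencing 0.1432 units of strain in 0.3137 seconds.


strain_rate = delta_strain / delta_t
strain_rate = 0.1432 / 0.3137
strain_rate = 0.4565


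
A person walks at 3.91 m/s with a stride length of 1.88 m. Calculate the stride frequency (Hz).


f = v / stride_length
f = 3.91 / 1.88
f = 2.0798


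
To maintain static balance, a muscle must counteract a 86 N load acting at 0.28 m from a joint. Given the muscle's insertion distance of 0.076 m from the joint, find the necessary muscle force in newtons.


F_muscle = W * d_load / d_muscle
F_muscle = 86 * 0.28 / 0.076
Numerator = 24.0800
F_muscle = 316.8421


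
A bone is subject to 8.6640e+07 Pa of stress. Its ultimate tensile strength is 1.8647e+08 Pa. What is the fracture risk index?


FRI = applied / ultimate
FRI = 8.6640e+07 / 1.8647e+08
FRI = 0.4646


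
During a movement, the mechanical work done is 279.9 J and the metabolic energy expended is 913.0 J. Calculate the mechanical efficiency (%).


eta = (W_mech / E_meta) * 100
eta = (279.9 / 913.0) * 100
ratio = 0.3066
eta = 30.6572


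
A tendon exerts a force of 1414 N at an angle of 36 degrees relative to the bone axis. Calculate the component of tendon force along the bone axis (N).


F_eff = F_tendon * cos(theta)
theta = 36 deg = 0.6283 rad
cos(theta) = 0.8090
F_eff = 1414 * 0.8090
F_eff = 1143.9500


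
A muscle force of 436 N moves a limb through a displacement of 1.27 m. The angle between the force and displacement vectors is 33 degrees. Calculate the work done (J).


W = F * d * cos(theta)
theta = 33 deg = 0.5760 rad
cos(theta) = 0.8387
W = 436 * 1.27 * 0.8387
W = 464.3887


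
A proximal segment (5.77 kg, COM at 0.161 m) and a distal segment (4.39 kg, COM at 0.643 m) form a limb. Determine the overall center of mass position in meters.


COM = (m1*x1 + m2*x2) / (m1 + m2)
COM = (5.77*0.161 + 4.39*0.643) / (5.77 + 4.39)
Numerator = 3.7517
Denominator = 10.1600
COM = 0.3693


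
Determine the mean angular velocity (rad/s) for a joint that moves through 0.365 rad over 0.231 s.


omega = delta_theta / delta_t
omega = 0.365 / 0.231
omega = 1.5801


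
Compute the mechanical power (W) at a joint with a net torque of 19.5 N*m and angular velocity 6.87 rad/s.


P = M * omega
P = 19.5 * 6.87
P = 133.9650
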